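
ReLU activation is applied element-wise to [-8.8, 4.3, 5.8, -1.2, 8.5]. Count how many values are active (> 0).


ReLU(x) = max(0, x) for each element:
ReLU(-8.8) = 0
ReLU(4.3) = 4.3
ReLU(5.8) = 5.8
ReLU(-1.2) = 0
ReLU(8.5) = 8.5
Active neurons (>0): 3

3


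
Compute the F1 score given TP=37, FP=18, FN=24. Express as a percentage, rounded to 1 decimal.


Precision = TP / (TP + FP) = 37 / 55 = 0.6727
Recall = TP / (TP + FN) = 37 / 61 = 0.6066
F1 = 2 * P * R / (P + R)
= 2 * 0.6727 * 0.6066 / (0.6727 + 0.6066)
= 0.8161 / 1.2793
= 0.6379
As percentage: 63.8%

63.8


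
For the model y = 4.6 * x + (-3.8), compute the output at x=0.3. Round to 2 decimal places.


y = 4.6 * 0.3 + (-3.8)
= 1.38 + (-3.8)
= -2.42

-2.42


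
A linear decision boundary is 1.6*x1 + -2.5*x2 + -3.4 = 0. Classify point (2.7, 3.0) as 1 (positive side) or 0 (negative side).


Compute 1.6 * 2.7 + -2.5 * 3.0 + -3.4
= 4.32 + -7.5 + -3.4
= -6.58
Since -6.58 < 0, the point is on the negative side.

0


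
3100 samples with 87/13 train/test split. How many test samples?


Train samples = 3100 * 87% = 2697
Test samples = 3100 - 2697
= 403

403


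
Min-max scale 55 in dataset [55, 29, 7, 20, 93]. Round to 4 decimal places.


Min = 7, Max = 93
Range = 93 - 7 = 86
Scaled = (x - min) / (max - min)
= (55 - 7) / 86
= 48 / 86
= 0.5581

0.5581


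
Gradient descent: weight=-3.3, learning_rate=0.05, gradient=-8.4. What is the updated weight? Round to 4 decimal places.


w_new = w_old - lr * gradient
= -3.3 - 0.05 * -8.4
= -3.3 - (-0.42)
= -2.8800

-2.8800


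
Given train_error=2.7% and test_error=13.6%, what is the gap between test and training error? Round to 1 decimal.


Generalization gap = test_error - train_error
= 13.6 - 2.7
= 10.9%
A large gap suggests overfitting.

10.9


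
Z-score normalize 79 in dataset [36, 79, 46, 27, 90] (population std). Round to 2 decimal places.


Mean = (36 + 79 + 46 + 27 + 90) / 5 = 55.6
Variance = sum((x_i - mean)^2) / n = 605.04
Std = sqrt(605.04) = 24.5976
Z = (x - mean) / std
= (79 - 55.6) / 24.5976
= 23.4 / 24.5976
= 0.95

0.95


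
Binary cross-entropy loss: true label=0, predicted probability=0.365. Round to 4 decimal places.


For y=0: Loss = -log(1-p)
= -log(1 - 0.365)
= -log(0.635)
= -(-0.4541)
= 0.4541

0.4541


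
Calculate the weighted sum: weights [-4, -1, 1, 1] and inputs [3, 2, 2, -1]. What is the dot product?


Element-wise products:
-4 * 3 = -12
-1 * 2 = -2
1 * 2 = 2
1 * -1 = -1
Sum = -12 + -2 + 2 + -1
= -13

-13


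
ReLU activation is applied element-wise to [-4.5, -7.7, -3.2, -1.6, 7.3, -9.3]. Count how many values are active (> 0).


ReLU(x) = max(0, x) for each element:
ReLU(-4.5) = 0
ReLU(-7.7) = 0
ReLU(-3.2) = 0
ReLU(-1.6) = 0
ReLU(7.3) = 7.3
ReLU(-9.3) = 0
Active neurons (>0): 1

1


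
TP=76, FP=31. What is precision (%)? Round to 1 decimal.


Precision = TP / (TP + FP) * 100
= 76 / (76 + 31)
= 76 / 107
= 0.7103
= 71.0%

71.0


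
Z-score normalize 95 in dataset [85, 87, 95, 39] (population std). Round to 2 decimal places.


Mean = (85 + 87 + 95 + 39) / 4 = 76.5
Variance = sum((x_i - mean)^2) / n = 482.75
Std = sqrt(482.75) = 21.9716
Z = (x - mean) / std
= (95 - 76.5) / 21.9716
= 18.5 / 21.9716
= 0.84

0.84


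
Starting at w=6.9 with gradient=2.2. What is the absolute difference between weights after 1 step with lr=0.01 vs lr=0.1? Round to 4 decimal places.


With lr=0.01: w_new = 6.9 - 0.01 * 2.2 = 6.878
With lr=0.1: w_new = 6.9 - 0.1 * 2.2 = 6.68
Absolute difference = |6.878 - 6.68|
= 0.1980

0.1980


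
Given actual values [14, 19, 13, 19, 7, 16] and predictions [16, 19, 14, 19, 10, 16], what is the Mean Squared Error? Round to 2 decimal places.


Differences: [-2, 0, -1, 0, -3, 0]
Squared errors: [4, 0, 1, 0, 9, 0]
Sum of squared errors = 14
MSE = 14 / 6 = 2.33

2.33


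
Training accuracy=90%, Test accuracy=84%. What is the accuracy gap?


Gap = train_accuracy - test_accuracy
= 90 - 84
= 6%
This moderate gap may indicate mild overfitting.

6


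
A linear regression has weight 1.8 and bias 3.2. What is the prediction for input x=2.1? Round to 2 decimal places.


y = 1.8 * 2.1 + (3.2)
= 3.78 + (3.2)
= 6.98

6.98


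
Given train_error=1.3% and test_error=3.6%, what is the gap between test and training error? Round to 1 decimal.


Generalization gap = test_error - train_error
= 3.6 - 1.3
= 2.3%
A moderate gap.

2.3


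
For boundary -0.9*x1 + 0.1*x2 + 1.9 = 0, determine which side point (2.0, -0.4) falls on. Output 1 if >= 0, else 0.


Compute -0.9 * 2.0 + 0.1 * -0.4 + 1.9
= -1.8 + -0.04 + 1.9
= 0.06
Since 0.06 >= 0, the point is on the positive side.

1


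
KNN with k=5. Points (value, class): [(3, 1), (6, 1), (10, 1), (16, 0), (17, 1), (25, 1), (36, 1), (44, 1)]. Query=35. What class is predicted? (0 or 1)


Distances from query 35:
Point 36 (class 1): distance = 1
Point 44 (class 1): distance = 9
Point 25 (class 1): distance = 10
Point 17 (class 1): distance = 18
Point 16 (class 0): distance = 19
K=5 nearest neighbors: classes = [1, 1, 1, 1, 0]
Votes for class 1: 4 / 5
Majority vote => class 1

1


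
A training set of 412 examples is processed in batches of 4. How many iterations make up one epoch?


Iterations per epoch = dataset_size / batch_size
= 412 / 4
= 103

103


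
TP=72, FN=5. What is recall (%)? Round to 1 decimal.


Recall = TP / (TP + FN) * 100
= 72 / (72 + 5)
= 72 / 77
= 0.9351
= 93.5%

93.5


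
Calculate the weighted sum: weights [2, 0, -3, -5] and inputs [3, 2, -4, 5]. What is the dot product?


Element-wise products:
2 * 3 = 6
0 * 2 = 0
-3 * -4 = 12
-5 * 5 = -25
Sum = 6 + 0 + 12 + -25
= -7

-7


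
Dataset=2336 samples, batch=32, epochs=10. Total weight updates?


Iterations per epoch = 2336 / 32 = 73
Total updates = iterations_per_epoch * epochs
= 73 * 10
= 730

730


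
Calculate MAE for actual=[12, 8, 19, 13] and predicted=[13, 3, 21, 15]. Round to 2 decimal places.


Absolute errors: [1, 5, 2, 2]
Sum of absolute errors = 10
MAE = 10 / 4 = 2.50

2.50


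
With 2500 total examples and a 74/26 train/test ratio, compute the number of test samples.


Train samples = 2500 * 74% = 1850
Test samples = 2500 - 1850
= 650

650


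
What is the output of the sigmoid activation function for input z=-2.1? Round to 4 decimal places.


sigmoid(z) = 1 / (1 + exp(-z))
exp(-(-2.1)) = exp(2.1) = 8.1662
1 + 8.1662 = 9.1662
1 / 9.1662 = 0.1091

0.1091


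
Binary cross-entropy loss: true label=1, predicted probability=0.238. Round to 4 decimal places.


For y=1: Loss = -log(p)
= -log(0.238)
= -(-1.4355)
= 1.4355

1.4355


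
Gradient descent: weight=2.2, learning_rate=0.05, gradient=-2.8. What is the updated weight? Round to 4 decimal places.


w_new = w_old - lr * gradient
= 2.2 - 0.05 * -2.8
= 2.2 - (-0.14)
= 2.3400

2.3400


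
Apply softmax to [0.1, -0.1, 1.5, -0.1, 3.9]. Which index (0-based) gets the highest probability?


Softmax is a monotonic transformation, so it preserves the argmax.
We need to find the index of the maximum logit.
Index 0: 0.1
Index 1: -0.1
Index 2: 1.5
Index 3: -0.1
Index 4: 3.9
Maximum logit = 3.9 at index 4

4


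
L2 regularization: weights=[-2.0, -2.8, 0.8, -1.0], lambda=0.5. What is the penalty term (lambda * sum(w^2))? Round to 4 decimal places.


Squaring each weight:
(-2.0)^2 = 4.0
(-2.8)^2 = 7.84
0.8^2 = 0.64
(-1.0)^2 = 1.0
Sum of squares = 13.48
Penalty = 0.5 * 13.48 = 6.7400

6.7400


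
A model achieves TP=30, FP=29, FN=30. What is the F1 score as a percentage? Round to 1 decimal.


Precision = TP / (TP + FP) = 30 / 59 = 0.5085
Recall = TP / (TP + FN) = 30 / 60 = 0.5
F1 = 2 * P * R / (P + R)
= 2 * 0.5085 * 0.5 / (0.5085 + 0.5)
= 0.5085 / 1.0085
= 0.5042
As percentage: 50.4%

50.4


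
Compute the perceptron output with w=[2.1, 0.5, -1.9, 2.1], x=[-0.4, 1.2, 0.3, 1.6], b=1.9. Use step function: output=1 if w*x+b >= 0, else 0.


z = w . x + b
= 2.1*-0.4 + 0.5*1.2 + -1.9*0.3 + 2.1*1.6 + 1.9
= -0.84 + 0.6 + -0.57 + 3.36 + 1.9
= 2.55 + 1.9
= 4.45
Since z = 4.45 >= 0, output = 1

1


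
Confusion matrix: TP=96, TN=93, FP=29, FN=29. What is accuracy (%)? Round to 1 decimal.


Accuracy = (TP + TN) / (TP + TN + FP + FN) * 100
= (96 + 93) / (96 + 93 + 29 + 29)
= 189 / 247
= 0.7652
= 76.5%

76.5


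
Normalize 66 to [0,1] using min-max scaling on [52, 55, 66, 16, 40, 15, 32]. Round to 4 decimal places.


Min = 15, Max = 66
Range = 66 - 15 = 51
Scaled = (x - min) / (max - min)
= (66 - 15) / 51
= 51 / 51
= 1.0000

1.0000


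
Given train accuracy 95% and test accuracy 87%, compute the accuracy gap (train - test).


Gap = train_accuracy - test_accuracy
= 95 - 87
= 8%
This moderate gap may indicate mild overfitting.

8


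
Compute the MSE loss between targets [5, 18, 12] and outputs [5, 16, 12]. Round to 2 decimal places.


Differences: [0, 2, 0]
Squared errors: [0, 4, 0]
Sum of squared errors = 4
MSE = 4 / 3 = 1.33

1.33


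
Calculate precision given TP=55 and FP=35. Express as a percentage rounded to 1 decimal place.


Precision = TP / (TP + FP) * 100
= 55 / (55 + 35)
= 55 / 90
= 0.6111
= 61.1%

61.1


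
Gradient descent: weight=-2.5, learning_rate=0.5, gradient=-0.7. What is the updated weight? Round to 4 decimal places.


w_new = w_old - lr * gradient
= -2.5 - 0.5 * -0.7
= -2.5 - (-0.35)
= -2.1500

-2.1500


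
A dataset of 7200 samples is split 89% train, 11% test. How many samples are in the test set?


Train samples = 7200 * 89% = 6408
Test samples = 7200 - 6408
= 792

792


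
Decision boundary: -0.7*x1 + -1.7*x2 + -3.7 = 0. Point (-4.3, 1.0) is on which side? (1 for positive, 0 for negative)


Compute -0.7 * -4.3 + -1.7 * 1.0 + -3.7
= 3.01 + -1.7 + -3.7
= -2.39
Since -2.39 < 0, the point is on the negative side.

0


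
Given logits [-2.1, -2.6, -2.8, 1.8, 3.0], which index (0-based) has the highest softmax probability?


Softmax is a monotonic transformation, so it preserves the argmax.
We need to find the index of the maximum logit.
Index 0: -2.1
Index 1: -2.6
Index 2: -2.8
Index 3: 1.8
Index 4: 3.0
Maximum logit = 3.0 at index 4

4


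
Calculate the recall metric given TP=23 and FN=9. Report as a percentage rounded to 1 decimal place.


Recall = TP / (TP + FN) * 100
= 23 / (23 + 9)
= 23 / 32
= 0.7188
= 71.9%

71.9


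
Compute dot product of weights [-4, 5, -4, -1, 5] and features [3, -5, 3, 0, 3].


Element-wise products:
-4 * 3 = -12
5 * -5 = -25
-4 * 3 = -12
-1 * 0 = 0
5 * 3 = 15
Sum = -12 + -25 + -12 + 0 + 15
= -34

-34


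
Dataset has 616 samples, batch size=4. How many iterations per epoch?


Iterations per epoch = dataset_size / batch_size
= 616 / 4
= 154

154


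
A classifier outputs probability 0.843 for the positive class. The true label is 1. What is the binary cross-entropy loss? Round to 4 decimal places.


For y=1: Loss = -log(p)
= -log(0.843)
= -(-0.1708)
= 0.1708

0.1708


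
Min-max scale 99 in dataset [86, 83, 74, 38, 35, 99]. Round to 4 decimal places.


Min = 35, Max = 99
Range = 99 - 35 = 64
Scaled = (x - min) / (max - min)
= (99 - 35) / 64
= 64 / 64
= 1.0000

1.0000


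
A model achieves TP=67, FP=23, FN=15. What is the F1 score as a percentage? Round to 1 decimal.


Precision = TP / (TP + FP) = 67 / 90 = 0.7444
Recall = TP / (TP + FN) = 67 / 82 = 0.8171
F1 = 2 * P * R / (P + R)
= 2 * 0.7444 * 0.8171 / (0.7444 + 0.8171)
= 1.2165 / 1.5615
= 0.7791
As percentage: 77.9%

77.9


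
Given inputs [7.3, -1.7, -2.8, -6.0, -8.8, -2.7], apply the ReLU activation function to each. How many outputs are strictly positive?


ReLU(x) = max(0, x) for each element:
ReLU(7.3) = 7.3
ReLU(-1.7) = 0
ReLU(-2.8) = 0
ReLU(-6.0) = 0
ReLU(-8.8) = 0
ReLU(-2.7) = 0
Active neurons (>0): 1

1


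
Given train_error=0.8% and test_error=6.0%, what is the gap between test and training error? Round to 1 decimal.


Generalization gap = test_error - train_error
= 6.0 - 0.8
= 5.2%
A moderate gap.

5.2


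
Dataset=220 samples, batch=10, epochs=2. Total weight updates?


Iterations per epoch = 220 / 10 = 22
Total updates = iterations_per_epoch * epochs
= 22 * 2
= 44

44


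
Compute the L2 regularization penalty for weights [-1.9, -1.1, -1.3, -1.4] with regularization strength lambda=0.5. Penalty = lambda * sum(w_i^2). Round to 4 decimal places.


Squaring each weight:
(-1.9)^2 = 3.61
(-1.1)^2 = 1.21
(-1.3)^2 = 1.69
(-1.4)^2 = 1.96
Sum of squares = 8.47
Penalty = 0.5 * 8.47 = 4.2350

4.2350


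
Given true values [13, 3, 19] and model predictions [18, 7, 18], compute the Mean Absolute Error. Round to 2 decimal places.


Absolute errors: [5, 4, 1]
Sum of absolute errors = 10
MAE = 10 / 3 = 3.33

3.33


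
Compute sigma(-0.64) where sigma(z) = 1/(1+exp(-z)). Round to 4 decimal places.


sigmoid(z) = 1 / (1 + exp(-z))
exp(-(-0.64)) = exp(0.64) = 1.8965
1 + 1.8965 = 2.8965
1 / 2.8965 = 0.3452

0.3452


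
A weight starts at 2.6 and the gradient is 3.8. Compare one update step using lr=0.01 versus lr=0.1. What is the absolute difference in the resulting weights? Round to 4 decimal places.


With lr=0.01: w_new = 2.6 - 0.01 * 3.8 = 2.562
With lr=0.1: w_new = 2.6 - 0.1 * 3.8 = 2.22
Absolute difference = |2.562 - 2.22|
= 0.3420

0.3420


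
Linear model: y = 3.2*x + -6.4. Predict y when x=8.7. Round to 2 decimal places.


y = 3.2 * 8.7 + (-6.4)
= 27.84 + (-6.4)
= 21.44

21.44


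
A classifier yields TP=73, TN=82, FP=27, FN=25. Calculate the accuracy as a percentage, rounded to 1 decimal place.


Accuracy = (TP + TN) / (TP + TN + FP + FN) * 100
= (73 + 82) / (73 + 82 + 27 + 25)
= 155 / 207
= 0.7488
= 74.9%

74.9


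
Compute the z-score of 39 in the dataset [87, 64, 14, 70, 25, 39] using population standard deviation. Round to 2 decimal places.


Mean = (87 + 64 + 14 + 70 + 25 + 39) / 6 = 49.8333
Variance = sum((x_i - mean)^2) / n = 667.8056
Std = sqrt(667.8056) = 25.8419
Z = (x - mean) / std
= (39 - 49.8333) / 25.8419
= -10.8333 / 25.8419
= -0.42

-0.42


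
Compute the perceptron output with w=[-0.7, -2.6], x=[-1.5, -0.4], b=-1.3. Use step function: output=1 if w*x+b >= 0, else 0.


z = w . x + b
= -0.7*-1.5 + -2.6*-0.4 + -1.3
= 1.05 + 1.04 + -1.3
= 2.09 + -1.3
= 0.79
Since z = 0.79 >= 0, output = 1

1


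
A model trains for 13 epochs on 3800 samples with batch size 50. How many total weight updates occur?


Iterations per epoch = 3800 / 50 = 76
Total updates = iterations_per_epoch * epochs
= 76 * 13
= 988

988


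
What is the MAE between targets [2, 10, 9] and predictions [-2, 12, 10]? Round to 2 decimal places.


Absolute errors: [4, 2, 1]
Sum of absolute errors = 7
MAE = 7 / 3 = 2.33

2.33


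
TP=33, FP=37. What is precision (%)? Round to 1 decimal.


Precision = TP / (TP + FP) * 100
= 33 / (33 + 37)
= 33 / 70
= 0.4714
= 47.1%

47.1


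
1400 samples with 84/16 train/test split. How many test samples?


Train samples = 1400 * 84% = 1176
Test samples = 1400 - 1176
= 224

224


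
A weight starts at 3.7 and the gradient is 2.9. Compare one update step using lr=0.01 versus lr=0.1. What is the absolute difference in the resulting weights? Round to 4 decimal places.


With lr=0.01: w_new = 3.7 - 0.01 * 2.9 = 3.671
With lr=0.1: w_new = 3.7 - 0.1 * 2.9 = 3.41
Absolute difference = |3.671 - 3.41|
= 0.2610

0.2610


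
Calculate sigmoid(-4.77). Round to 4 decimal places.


sigmoid(z) = 1 / (1 + exp(-z))
exp(-(-4.77)) = exp(4.77) = 117.9192
1 + 117.9192 = 118.9192
1 / 118.9192 = 0.0084

0.0084


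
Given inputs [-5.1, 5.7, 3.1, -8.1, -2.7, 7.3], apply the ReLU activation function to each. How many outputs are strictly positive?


ReLU(x) = max(0, x) for each element:
ReLU(-5.1) = 0
ReLU(5.7) = 5.7
ReLU(3.1) = 3.1
ReLU(-8.1) = 0
ReLU(-2.7) = 0
ReLU(7.3) = 7.3
Active neurons (>0): 3

3


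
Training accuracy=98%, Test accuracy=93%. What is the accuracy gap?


Gap = train_accuracy - test_accuracy
= 98 - 93
= 5%
This moderate gap may indicate mild overfitting.

5


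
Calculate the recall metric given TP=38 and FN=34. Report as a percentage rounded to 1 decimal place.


Recall = TP / (TP + FN) * 100
= 38 / (38 + 34)
= 38 / 72
= 0.5278
= 52.8%

52.8


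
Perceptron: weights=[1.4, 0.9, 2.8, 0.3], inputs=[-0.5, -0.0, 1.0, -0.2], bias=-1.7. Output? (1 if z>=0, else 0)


z = w . x + b
= 1.4*-0.5 + 0.9*-0.0 + 2.8*1.0 + 0.3*-0.2 + -1.7
= -0.7 + -0.0 + 2.8 + -0.06 + -1.7
= 2.04 + -1.7
= 0.34
Since z = 0.34 >= 0, output = 1

1


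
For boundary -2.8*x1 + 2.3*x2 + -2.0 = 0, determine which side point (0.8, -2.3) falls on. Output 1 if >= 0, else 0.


Compute -2.8 * 0.8 + 2.3 * -2.3 + -2.0
= -2.24 + -5.29 + -2.0
= -9.53
Since -9.53 < 0, the point is on the negative side.

0


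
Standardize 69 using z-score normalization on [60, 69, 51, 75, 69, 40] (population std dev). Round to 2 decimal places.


Mean = (60 + 69 + 51 + 75 + 69 + 40) / 6 = 60.6667
Variance = sum((x_i - mean)^2) / n = 144.2222
Std = sqrt(144.2222) = 12.0093
Z = (x - mean) / std
= (69 - 60.6667) / 12.0093
= 8.3333 / 12.0093
= 0.69

0.69


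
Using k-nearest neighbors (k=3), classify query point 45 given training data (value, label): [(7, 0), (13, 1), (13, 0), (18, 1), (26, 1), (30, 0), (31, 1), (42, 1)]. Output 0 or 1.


Distances from query 45:
Point 42 (class 1): distance = 3
Point 31 (class 1): distance = 14
Point 30 (class 0): distance = 15
K=3 nearest neighbors: classes = [1, 1, 0]
Votes for class 1: 2 / 3
Majority vote => class 1

1


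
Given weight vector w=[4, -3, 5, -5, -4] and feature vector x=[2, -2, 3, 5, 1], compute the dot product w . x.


Element-wise products:
4 * 2 = 8
-3 * -2 = 6
5 * 3 = 15
-5 * 5 = -25
-4 * 1 = -4
Sum = 8 + 6 + 15 + -25 + -4
= 0

0


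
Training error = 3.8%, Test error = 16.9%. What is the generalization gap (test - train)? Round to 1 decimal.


Generalization gap = test_error - train_error
= 16.9 - 3.8
= 13.1%
A large gap suggests overfitting.

13.1


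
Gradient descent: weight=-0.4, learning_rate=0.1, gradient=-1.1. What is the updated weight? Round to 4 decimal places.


w_new = w_old - lr * gradient
= -0.4 - 0.1 * -1.1
= -0.4 - (-0.11)
= -0.2900

-0.2900


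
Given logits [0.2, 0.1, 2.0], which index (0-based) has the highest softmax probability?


Softmax is a monotonic transformation, so it preserves the argmax.
We need to find the index of the maximum logit.
Index 0: 0.2
Index 1: 0.1
Index 2: 2.0
Maximum logit = 2.0 at index 2

2


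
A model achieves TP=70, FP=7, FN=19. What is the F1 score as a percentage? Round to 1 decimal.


Precision = TP / (TP + FP) = 70 / 77 = 0.9091
Recall = TP / (TP + FN) = 70 / 89 = 0.7865
F1 = 2 * P * R / (P + R)
= 2 * 0.9091 * 0.7865 / (0.9091 + 0.7865)
= 1.43 / 1.6956
= 0.8434
As percentage: 84.3%

84.3


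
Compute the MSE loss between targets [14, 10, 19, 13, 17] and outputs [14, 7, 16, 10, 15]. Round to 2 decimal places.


Differences: [0, 3, 3, 3, 2]
Squared errors: [0, 9, 9, 9, 4]
Sum of squared errors = 31
MSE = 31 / 5 = 6.20

6.20


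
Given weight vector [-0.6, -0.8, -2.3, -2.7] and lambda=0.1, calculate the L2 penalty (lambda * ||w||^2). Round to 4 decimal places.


Squaring each weight:
(-0.6)^2 = 0.36
(-0.8)^2 = 0.64
(-2.3)^2 = 5.29
(-2.7)^2 = 7.29
Sum of squares = 13.58
Penalty = 0.1 * 13.58 = 1.3580

1.3580


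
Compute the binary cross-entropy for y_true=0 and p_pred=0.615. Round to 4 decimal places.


For y=0: Loss = -log(1-p)
= -log(1 - 0.615)
= -log(0.385)
= -(-0.9545)
= 0.9545

0.9545


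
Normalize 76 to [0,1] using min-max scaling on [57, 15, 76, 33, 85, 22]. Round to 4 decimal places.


Min = 15, Max = 85
Range = 85 - 15 = 70
Scaled = (x - min) / (max - min)
= (76 - 15) / 70
= 61 / 70
= 0.8714

0.8714


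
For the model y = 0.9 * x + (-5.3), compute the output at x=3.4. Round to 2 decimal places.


y = 0.9 * 3.4 + (-5.3)
= 3.06 + (-5.3)
= -2.24

-2.24


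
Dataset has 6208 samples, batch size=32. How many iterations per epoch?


Iterations per epoch = dataset_size / batch_size
= 6208 / 32
= 194

194


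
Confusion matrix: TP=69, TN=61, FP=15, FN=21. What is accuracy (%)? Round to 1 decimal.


Accuracy = (TP + TN) / (TP + TN + FP + FN) * 100
= (69 + 61) / (69 + 61 + 15 + 21)
= 130 / 166
= 0.7831
= 78.3%

78.3


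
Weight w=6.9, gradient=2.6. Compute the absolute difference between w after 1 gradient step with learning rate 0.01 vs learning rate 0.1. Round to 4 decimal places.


With lr=0.01: w_new = 6.9 - 0.01 * 2.6 = 6.874
With lr=0.1: w_new = 6.9 - 0.1 * 2.6 = 6.64
Absolute difference = |6.874 - 6.64|
= 0.2340

0.2340


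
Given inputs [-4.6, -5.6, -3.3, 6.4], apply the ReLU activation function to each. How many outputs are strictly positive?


ReLU(x) = max(0, x) for each element:
ReLU(-4.6) = 0
ReLU(-5.6) = 0
ReLU(-3.3) = 0
ReLU(6.4) = 6.4
Active neurons (>0): 1

1


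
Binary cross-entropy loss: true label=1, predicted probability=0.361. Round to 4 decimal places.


For y=1: Loss = -log(p)
= -log(0.361)
= -(-1.0189)
= 1.0189

1.0189


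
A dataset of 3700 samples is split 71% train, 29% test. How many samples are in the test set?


Train samples = 3700 * 71% = 2627
Test samples = 3700 - 2627
= 1073

1073


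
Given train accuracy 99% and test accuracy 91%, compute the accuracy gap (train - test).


Gap = train_accuracy - test_accuracy
= 99 - 91
= 8%
This moderate gap may indicate mild overfitting.

8


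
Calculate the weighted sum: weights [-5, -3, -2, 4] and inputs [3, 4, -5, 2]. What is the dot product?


Element-wise products:
-5 * 3 = -15
-3 * 4 = -12
-2 * -5 = 10
4 * 2 = 8
Sum = -15 + -12 + 10 + 8
= -9

-9


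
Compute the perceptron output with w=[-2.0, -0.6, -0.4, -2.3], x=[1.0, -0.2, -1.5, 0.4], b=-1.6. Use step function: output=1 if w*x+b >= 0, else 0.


z = w . x + b
= -2.0*1.0 + -0.6*-0.2 + -0.4*-1.5 + -2.3*0.4 + -1.6
= -2.0 + 0.12 + 0.6 + -0.92 + -1.6
= -2.2 + -1.6
= -3.8
Since z = -3.8 < 0, output = 0

0


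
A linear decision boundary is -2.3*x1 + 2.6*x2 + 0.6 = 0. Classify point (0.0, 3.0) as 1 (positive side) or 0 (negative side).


Compute -2.3 * 0.0 + 2.6 * 3.0 + 0.6
= -0.0 + 7.8 + 0.6
= 8.4
Since 8.4 >= 0, the point is on the positive side.

1


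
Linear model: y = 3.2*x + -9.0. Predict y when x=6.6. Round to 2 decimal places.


y = 3.2 * 6.6 + (-9.0)
= 21.12 + (-9.0)
= 12.12

12.12


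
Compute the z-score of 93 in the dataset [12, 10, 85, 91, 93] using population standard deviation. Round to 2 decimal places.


Mean = (12 + 10 + 85 + 91 + 93) / 5 = 58.2
Variance = sum((x_i - mean)^2) / n = 1492.56
Std = sqrt(1492.56) = 38.6337
Z = (x - mean) / std
= (93 - 58.2) / 38.6337
= 34.8 / 38.6337
= 0.90

0.90


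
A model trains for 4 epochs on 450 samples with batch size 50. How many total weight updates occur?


Iterations per epoch = 450 / 50 = 9
Total updates = iterations_per_epoch * epochs
= 9 * 4
= 36

36


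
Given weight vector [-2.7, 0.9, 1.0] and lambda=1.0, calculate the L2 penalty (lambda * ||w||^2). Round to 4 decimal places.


Squaring each weight:
(-2.7)^2 = 7.29
0.9^2 = 0.81
1.0^2 = 1.0
Sum of squares = 9.1
Penalty = 1.0 * 9.1 = 9.1000

9.1000


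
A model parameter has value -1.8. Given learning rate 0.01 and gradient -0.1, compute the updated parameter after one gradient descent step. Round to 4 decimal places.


w_new = w_old - lr * gradient
= -1.8 - 0.01 * -0.1
= -1.8 - (-0.001)
= -1.7990

-1.7990


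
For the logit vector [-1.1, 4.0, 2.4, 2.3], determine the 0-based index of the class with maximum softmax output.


Softmax is a monotonic transformation, so it preserves the argmax.
We need to find the index of the maximum logit.
Index 0: -1.1
Index 1: 4.0
Index 2: 2.4
Index 3: 2.3
Maximum logit = 4.0 at index 1

1


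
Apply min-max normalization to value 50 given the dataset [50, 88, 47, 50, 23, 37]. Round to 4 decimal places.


Min = 23, Max = 88
Range = 88 - 23 = 65
Scaled = (x - min) / (max - min)
= (50 - 23) / 65
= 27 / 65
= 0.4154

0.4154


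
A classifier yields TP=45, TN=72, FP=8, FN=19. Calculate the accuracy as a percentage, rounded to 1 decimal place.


Accuracy = (TP + TN) / (TP + TN + FP + FN) * 100
= (45 + 72) / (45 + 72 + 8 + 19)
= 117 / 144
= 0.8125
= 81.3%

81.3


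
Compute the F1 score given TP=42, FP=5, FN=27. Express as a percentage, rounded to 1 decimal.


Precision = TP / (TP + FP) = 42 / 47 = 0.8936
Recall = TP / (TP + FN) = 42 / 69 = 0.6087
F1 = 2 * P * R / (P + R)
= 2 * 0.8936 * 0.6087 / (0.8936 + 0.6087)
= 1.0879 / 1.5023
= 0.7241
As percentage: 72.4%

72.4


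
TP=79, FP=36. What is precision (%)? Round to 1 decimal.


Precision = TP / (TP + FP) * 100
= 79 / (79 + 36)
= 79 / 115
= 0.687
= 68.7%

68.7


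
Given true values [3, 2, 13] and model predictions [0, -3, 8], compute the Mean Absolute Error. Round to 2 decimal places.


Absolute errors: [3, 5, 5]
Sum of absolute errors = 13
MAE = 13 / 3 = 4.33

4.33


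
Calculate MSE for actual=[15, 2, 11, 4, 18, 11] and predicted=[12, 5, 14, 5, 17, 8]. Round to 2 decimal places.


Differences: [3, -3, -3, -1, 1, 3]
Squared errors: [9, 9, 9, 1, 1, 9]
Sum of squared errors = 38
MSE = 38 / 6 = 6.33

6.33


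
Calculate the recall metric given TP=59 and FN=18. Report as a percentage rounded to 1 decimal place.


Recall = TP / (TP + FN) * 100
= 59 / (59 + 18)
= 59 / 77
= 0.7662
= 76.6%

76.6


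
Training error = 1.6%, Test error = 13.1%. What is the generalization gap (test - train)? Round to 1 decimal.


Generalization gap = test_error - train_error
= 13.1 - 1.6
= 11.5%
A large gap suggests overfitting.

11.5


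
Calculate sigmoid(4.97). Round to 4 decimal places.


sigmoid(z) = 1 / (1 + exp(-z))
exp(-(4.97)) = exp(-4.97) = 0.0069
1 + 0.0069 = 1.0069
1 / 1.0069 = 0.9931

0.9931


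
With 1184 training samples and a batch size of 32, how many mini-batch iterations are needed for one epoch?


Iterations per epoch = dataset_size / batch_size
= 1184 / 32
= 37

37


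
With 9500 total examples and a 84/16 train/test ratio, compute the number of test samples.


Train samples = 9500 * 84% = 7980
Test samples = 9500 - 7980
= 1520

1520


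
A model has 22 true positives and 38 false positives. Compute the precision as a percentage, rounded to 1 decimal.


Precision = TP / (TP + FP) * 100
= 22 / (22 + 38)
= 22 / 60
= 0.3667
= 36.7%

36.7


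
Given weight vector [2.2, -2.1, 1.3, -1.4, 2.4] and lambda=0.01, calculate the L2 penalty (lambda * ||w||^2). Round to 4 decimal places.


Squaring each weight:
2.2^2 = 4.84
(-2.1)^2 = 4.41
1.3^2 = 1.69
(-1.4)^2 = 1.96
2.4^2 = 5.76
Sum of squares = 18.66
Penalty = 0.01 * 18.66 = 0.1866

0.1866


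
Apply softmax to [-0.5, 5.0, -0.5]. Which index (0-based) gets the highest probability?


Softmax is a monotonic transformation, so it preserves the argmax.
We need to find the index of the maximum logit.
Index 0: -0.5
Index 1: 5.0
Index 2: -0.5
Maximum logit = 5.0 at index 1

1


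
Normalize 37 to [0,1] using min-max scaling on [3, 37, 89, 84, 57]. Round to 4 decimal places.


Min = 3, Max = 89
Range = 89 - 3 = 86
Scaled = (x - min) / (max - min)
= (37 - 3) / 86
= 34 / 86
= 0.3953

0.3953


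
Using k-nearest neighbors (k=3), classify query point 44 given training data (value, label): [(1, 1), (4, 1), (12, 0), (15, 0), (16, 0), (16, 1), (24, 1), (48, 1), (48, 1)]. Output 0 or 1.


Distances from query 44:
Point 48 (class 1): distance = 4
Point 48 (class 1): distance = 4
Point 24 (class 1): distance = 20
K=3 nearest neighbors: classes = [1, 1, 1]
Votes for class 1: 3 / 3
Majority vote => class 1

1


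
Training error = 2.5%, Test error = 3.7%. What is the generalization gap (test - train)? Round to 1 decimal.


Generalization gap = test_error - train_error
= 3.7 - 2.5
= 1.2%
A small gap suggests good generalization.

1.2


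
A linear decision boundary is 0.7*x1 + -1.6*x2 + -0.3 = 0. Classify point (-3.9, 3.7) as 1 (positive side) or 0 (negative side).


Compute 0.7 * -3.9 + -1.6 * 3.7 + -0.3
= -2.73 + -5.92 + -0.3
= -8.95
Since -8.95 < 0, the point is on the negative side.

0


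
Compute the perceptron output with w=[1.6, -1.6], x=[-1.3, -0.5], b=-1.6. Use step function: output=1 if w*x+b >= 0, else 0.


z = w . x + b
= 1.6*-1.3 + -1.6*-0.5 + -1.6
= -2.08 + 0.8 + -1.6
= -1.28 + -1.6
= -2.88
Since z = -2.88 < 0, output = 0

0


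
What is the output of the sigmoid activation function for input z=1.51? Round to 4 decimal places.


sigmoid(z) = 1 / (1 + exp(-z))
exp(-(1.51)) = exp(-1.51) = 0.2209
1 + 0.2209 = 1.2209
1 / 1.2209 = 0.8191

0.8191


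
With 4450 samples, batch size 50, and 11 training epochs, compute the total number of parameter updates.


Iterations per epoch = 4450 / 50 = 89
Total updates = iterations_per_epoch * epochs
= 89 * 11
= 979

979


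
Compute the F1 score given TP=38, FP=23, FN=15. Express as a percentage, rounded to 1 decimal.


Precision = TP / (TP + FP) = 38 / 61 = 0.623
Recall = TP / (TP + FN) = 38 / 53 = 0.717
F1 = 2 * P * R / (P + R)
= 2 * 0.623 * 0.717 / (0.623 + 0.717)
= 0.8933 / 1.3399
= 0.6667
As percentage: 66.7%

66.7


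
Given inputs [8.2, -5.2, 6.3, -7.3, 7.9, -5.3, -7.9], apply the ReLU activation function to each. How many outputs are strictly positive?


ReLU(x) = max(0, x) for each element:
ReLU(8.2) = 8.2
ReLU(-5.2) = 0
ReLU(6.3) = 6.3
ReLU(-7.3) = 0
ReLU(7.9) = 7.9
ReLU(-5.3) = 0
ReLU(-7.9) = 0
Active neurons (>0): 3

3


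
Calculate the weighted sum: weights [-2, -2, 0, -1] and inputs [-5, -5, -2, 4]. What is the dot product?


Element-wise products:
-2 * -5 = 10
-2 * -5 = 10
0 * -2 = 0
-1 * 4 = -4
Sum = 10 + 10 + 0 + -4
= 16

16


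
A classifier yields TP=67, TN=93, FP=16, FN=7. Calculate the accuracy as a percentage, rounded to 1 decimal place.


Accuracy = (TP + TN) / (TP + TN + FP + FN) * 100
= (67 + 93) / (67 + 93 + 16 + 7)
= 160 / 183
= 0.8743
= 87.4%

87.4


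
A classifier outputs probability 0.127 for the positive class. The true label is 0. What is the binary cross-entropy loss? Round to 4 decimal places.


For y=0: Loss = -log(1-p)
= -log(1 - 0.127)
= -log(0.873)
= -(-0.1358)
= 0.1358

0.1358


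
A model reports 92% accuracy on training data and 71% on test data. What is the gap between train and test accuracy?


Gap = train_accuracy - test_accuracy
= 92 - 71
= 21%
This large gap strongly indicates overfitting.

21


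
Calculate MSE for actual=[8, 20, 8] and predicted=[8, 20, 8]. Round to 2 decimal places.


Differences: [0, 0, 0]
Squared errors: [0, 0, 0]
Sum of squared errors = 0
MSE = 0 / 3 = 0.00

0.00


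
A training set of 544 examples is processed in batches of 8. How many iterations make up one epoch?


Iterations per epoch = dataset_size / batch_size
= 544 / 8
= 68

68


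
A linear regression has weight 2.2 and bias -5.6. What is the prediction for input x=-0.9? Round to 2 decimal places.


y = 2.2 * -0.9 + (-5.6)
= -1.98 + (-5.6)
= -7.58

-7.58


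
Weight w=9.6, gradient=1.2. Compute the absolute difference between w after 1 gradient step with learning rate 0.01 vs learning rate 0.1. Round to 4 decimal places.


With lr=0.01: w_new = 9.6 - 0.01 * 1.2 = 9.588
With lr=0.1: w_new = 9.6 - 0.1 * 1.2 = 9.48
Absolute difference = |9.588 - 9.48|
= 0.1080

0.1080


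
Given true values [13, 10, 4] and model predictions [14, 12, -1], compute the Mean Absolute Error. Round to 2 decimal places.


Absolute errors: [1, 2, 5]
Sum of absolute errors = 8
MAE = 8 / 3 = 2.67

2.67


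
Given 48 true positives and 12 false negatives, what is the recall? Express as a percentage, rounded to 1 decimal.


Recall = TP / (TP + FN) * 100
= 48 / (48 + 12)
= 48 / 60
= 0.8
= 80.0%

80.0


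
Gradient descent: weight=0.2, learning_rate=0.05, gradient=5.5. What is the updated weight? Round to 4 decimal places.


w_new = w_old - lr * gradient
= 0.2 - 0.05 * 5.5
= 0.2 - (0.275)
= -0.0750

-0.0750


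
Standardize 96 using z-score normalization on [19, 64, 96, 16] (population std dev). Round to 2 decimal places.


Mean = (19 + 64 + 96 + 16) / 4 = 48.75
Variance = sum((x_i - mean)^2) / n = 1105.6875
Std = sqrt(1105.6875) = 33.2519
Z = (x - mean) / std
= (96 - 48.75) / 33.2519
= 47.25 / 33.2519
= 1.42

1.42


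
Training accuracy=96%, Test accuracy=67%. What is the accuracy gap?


Gap = train_accuracy - test_accuracy
= 96 - 67
= 29%
This large gap strongly indicates overfitting.

29


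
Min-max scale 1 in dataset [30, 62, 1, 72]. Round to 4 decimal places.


Min = 1, Max = 72
Range = 72 - 1 = 71
Scaled = (x - min) / (max - min)
= (1 - 1) / 71
= 0 / 71
= 0.0000

0.0000


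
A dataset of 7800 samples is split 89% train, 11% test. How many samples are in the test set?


Train samples = 7800 * 89% = 6942
Test samples = 7800 - 6942
= 858

858


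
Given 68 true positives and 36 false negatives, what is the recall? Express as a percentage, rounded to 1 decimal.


Recall = TP / (TP + FN) * 100
= 68 / (68 + 36)
= 68 / 104
= 0.6538
= 65.4%

65.4


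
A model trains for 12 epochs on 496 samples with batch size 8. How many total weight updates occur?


Iterations per epoch = 496 / 8 = 62
Total updates = iterations_per_epoch * epochs
= 62 * 12
= 744

744


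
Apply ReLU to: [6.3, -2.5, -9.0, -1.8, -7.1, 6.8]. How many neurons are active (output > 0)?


ReLU(x) = max(0, x) for each element:
ReLU(6.3) = 6.3
ReLU(-2.5) = 0
ReLU(-9.0) = 0
ReLU(-1.8) = 0
ReLU(-7.1) = 0
ReLU(6.8) = 6.8
Active neurons (>0): 2

2


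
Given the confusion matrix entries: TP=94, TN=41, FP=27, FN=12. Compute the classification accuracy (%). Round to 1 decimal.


Accuracy = (TP + TN) / (TP + TN + FP + FN) * 100
= (94 + 41) / (94 + 41 + 27 + 12)
= 135 / 174
= 0.7759
= 77.6%

77.6


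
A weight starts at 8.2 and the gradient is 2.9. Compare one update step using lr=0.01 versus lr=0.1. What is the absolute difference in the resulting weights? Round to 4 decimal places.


With lr=0.01: w_new = 8.2 - 0.01 * 2.9 = 8.171
With lr=0.1: w_new = 8.2 - 0.1 * 2.9 = 7.91
Absolute difference = |8.171 - 7.91|
= 0.2610

0.2610


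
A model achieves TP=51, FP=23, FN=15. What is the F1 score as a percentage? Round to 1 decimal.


Precision = TP / (TP + FP) = 51 / 74 = 0.6892
Recall = TP / (TP + FN) = 51 / 66 = 0.7727
F1 = 2 * P * R / (P + R)
= 2 * 0.6892 * 0.7727 / (0.6892 + 0.7727)
= 1.0651 / 1.4619
= 0.7286
As percentage: 72.9%

72.9


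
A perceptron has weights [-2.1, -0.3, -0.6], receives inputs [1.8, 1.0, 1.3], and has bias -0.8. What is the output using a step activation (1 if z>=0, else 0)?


z = w . x + b
= -2.1*1.8 + -0.3*1.0 + -0.6*1.3 + -0.8
= -3.78 + -0.3 + -0.78 + -0.8
= -4.86 + -0.8
= -5.66
Since z = -5.66 < 0, output = 0

0


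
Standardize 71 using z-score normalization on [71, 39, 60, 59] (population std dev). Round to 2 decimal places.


Mean = (71 + 39 + 60 + 59) / 4 = 57.25
Variance = sum((x_i - mean)^2) / n = 133.1875
Std = sqrt(133.1875) = 11.5407
Z = (x - mean) / std
= (71 - 57.25) / 11.5407
= 13.75 / 11.5407
= 1.19

1.19


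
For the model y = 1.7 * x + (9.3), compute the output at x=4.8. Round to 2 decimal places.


y = 1.7 * 4.8 + (9.3)
= 8.16 + (9.3)
= 17.46

17.46


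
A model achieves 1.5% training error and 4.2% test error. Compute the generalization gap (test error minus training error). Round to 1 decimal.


Generalization gap = test_error - train_error
= 4.2 - 1.5
= 2.7%
A moderate gap.

2.7


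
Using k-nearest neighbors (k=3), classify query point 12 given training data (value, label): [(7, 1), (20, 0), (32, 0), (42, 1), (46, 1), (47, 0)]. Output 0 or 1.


Distances from query 12:
Point 7 (class 1): distance = 5
Point 20 (class 0): distance = 8
Point 32 (class 0): distance = 20
K=3 nearest neighbors: classes = [1, 0, 0]
Votes for class 1: 1 / 3
Majority vote => class 0

0


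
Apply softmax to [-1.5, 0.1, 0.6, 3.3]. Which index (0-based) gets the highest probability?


Softmax is a monotonic transformation, so it preserves the argmax.
We need to find the index of the maximum logit.
Index 0: -1.5
Index 1: 0.1
Index 2: 0.6
Index 3: 3.3
Maximum logit = 3.3 at index 3

3


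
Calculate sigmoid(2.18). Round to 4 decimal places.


sigmoid(z) = 1 / (1 + exp(-z))
exp(-(2.18)) = exp(-2.18) = 0.113
1 + 0.113 = 1.113
1 / 1.113 = 0.8984

0.8984


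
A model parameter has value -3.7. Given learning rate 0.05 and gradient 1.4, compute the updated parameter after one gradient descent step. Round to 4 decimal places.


w_new = w_old - lr * gradient
= -3.7 - 0.05 * 1.4
= -3.7 - (0.07)
= -3.7700

-3.7700


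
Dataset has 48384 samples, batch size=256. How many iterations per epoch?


Iterations per epoch = dataset_size / batch_size
= 48384 / 256
= 189

189


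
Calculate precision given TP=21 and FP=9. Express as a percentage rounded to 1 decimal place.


Precision = TP / (TP + FP) * 100
= 21 / (21 + 9)
= 21 / 30
= 0.7
= 70.0%

70.0


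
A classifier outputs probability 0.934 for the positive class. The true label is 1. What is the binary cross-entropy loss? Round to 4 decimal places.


For y=1: Loss = -log(p)
= -log(0.934)
= -(-0.0683)
= 0.0683

0.0683


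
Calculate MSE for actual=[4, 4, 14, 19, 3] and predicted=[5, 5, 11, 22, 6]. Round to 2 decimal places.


Differences: [-1, -1, 3, -3, -3]
Squared errors: [1, 1, 9, 9, 9]
Sum of squared errors = 29
MSE = 29 / 5 = 5.80

5.80


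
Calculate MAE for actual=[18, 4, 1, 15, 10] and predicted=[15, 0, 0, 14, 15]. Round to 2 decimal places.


Absolute errors: [3, 4, 1, 1, 5]
Sum of absolute errors = 14
MAE = 14 / 5 = 2.80

2.80


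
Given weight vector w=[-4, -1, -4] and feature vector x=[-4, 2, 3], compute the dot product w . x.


Element-wise products:
-4 * -4 = 16
-1 * 2 = -2
-4 * 3 = -12
Sum = 16 + -2 + -12
= 2

2


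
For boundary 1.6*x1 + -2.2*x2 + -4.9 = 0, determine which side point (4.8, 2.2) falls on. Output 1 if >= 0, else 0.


Compute 1.6 * 4.8 + -2.2 * 2.2 + -4.9
= 7.68 + -4.84 + -4.9
= -2.06
Since -2.06 < 0, the point is on the negative side.

0


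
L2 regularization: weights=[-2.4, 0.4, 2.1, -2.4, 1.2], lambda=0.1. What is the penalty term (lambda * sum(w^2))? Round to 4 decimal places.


Squaring each weight:
(-2.4)^2 = 5.76
0.4^2 = 0.16
2.1^2 = 4.41
(-2.4)^2 = 5.76
1.2^2 = 1.44
Sum of squares = 17.53
Penalty = 0.1 * 17.53 = 1.7530

1.7530


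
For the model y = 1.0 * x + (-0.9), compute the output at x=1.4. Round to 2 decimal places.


y = 1.0 * 1.4 + (-0.9)
= 1.4 + (-0.9)
= 0.50

0.50


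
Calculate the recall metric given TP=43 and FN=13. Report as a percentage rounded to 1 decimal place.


Recall = TP / (TP + FN) * 100
= 43 / (43 + 13)
= 43 / 56
= 0.7679
= 76.8%

76.8


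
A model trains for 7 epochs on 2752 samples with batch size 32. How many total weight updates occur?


Iterations per epoch = 2752 / 32 = 86
Total updates = iterations_per_epoch * epochs
= 86 * 7
= 602

602


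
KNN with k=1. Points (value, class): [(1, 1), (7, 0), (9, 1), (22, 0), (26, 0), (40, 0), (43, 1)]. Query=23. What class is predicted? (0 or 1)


Distances from query 23:
Point 22 (class 0): distance = 1
K=1 nearest neighbors: classes = [0]
Votes for class 1: 0 / 1
Majority vote => class 0

0


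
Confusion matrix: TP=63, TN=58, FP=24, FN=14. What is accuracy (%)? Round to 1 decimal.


Accuracy = (TP + TN) / (TP + TN + FP + FN) * 100
= (63 + 58) / (63 + 58 + 24 + 14)
= 121 / 159
= 0.761
= 76.1%

76.1


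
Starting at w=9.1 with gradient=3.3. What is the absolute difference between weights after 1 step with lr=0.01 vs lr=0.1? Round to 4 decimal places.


With lr=0.01: w_new = 9.1 - 0.01 * 3.3 = 9.067
With lr=0.1: w_new = 9.1 - 0.1 * 3.3 = 8.77
Absolute difference = |9.067 - 8.77|
= 0.2970

0.2970


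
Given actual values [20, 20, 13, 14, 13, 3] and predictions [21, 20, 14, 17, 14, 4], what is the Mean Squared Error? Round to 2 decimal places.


Differences: [-1, 0, -1, -3, -1, -1]
Squared errors: [1, 0, 1, 9, 1, 1]
Sum of squared errors = 13
MSE = 13 / 6 = 2.17

2.17
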